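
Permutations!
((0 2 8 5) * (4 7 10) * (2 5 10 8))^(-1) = (0 5)(4 10 8 7) = [5, 1, 2, 3, 10, 0, 6, 4, 7, 9, 8]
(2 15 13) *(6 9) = [0, 1, 15, 3, 4, 5, 9, 7, 8, 6, 10, 11, 12, 2, 14, 13] = (2 15 13)(6 9)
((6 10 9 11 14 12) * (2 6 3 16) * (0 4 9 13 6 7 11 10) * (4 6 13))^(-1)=(0 6)(2 16 3 12 14 11 7)(4 10 9)=[6, 1, 16, 12, 10, 5, 0, 2, 8, 4, 9, 7, 14, 13, 11, 15, 3]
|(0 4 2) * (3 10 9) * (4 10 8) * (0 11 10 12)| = |(0 12)(2 11 10 9 3 8 4)| = 14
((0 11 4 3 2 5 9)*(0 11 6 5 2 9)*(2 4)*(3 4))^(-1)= (0 5 6)(2 11 9 3)= [5, 1, 11, 2, 4, 6, 0, 7, 8, 3, 10, 9]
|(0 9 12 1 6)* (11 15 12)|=7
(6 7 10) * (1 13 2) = (1 13 2)(6 7 10) = [0, 13, 1, 3, 4, 5, 7, 10, 8, 9, 6, 11, 12, 2]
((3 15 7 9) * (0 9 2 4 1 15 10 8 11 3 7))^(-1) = (0 15 1 4 2 7 9)(3 11 8 10) = [15, 4, 7, 11, 2, 5, 6, 9, 10, 0, 3, 8, 12, 13, 14, 1]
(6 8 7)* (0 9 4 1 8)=(0 9 4 1 8 7 6)=[9, 8, 2, 3, 1, 5, 0, 6, 7, 4]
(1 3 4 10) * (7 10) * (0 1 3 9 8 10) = (0 1 9 8 10 3 4 7) = [1, 9, 2, 4, 7, 5, 6, 0, 10, 8, 3]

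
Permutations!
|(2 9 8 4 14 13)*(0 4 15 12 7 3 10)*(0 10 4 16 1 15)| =13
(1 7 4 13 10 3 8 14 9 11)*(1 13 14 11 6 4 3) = (1 7 3 8 11 13 10)(4 14 9 6) = [0, 7, 2, 8, 14, 5, 4, 3, 11, 6, 1, 13, 12, 10, 9]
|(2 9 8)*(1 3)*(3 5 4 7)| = 15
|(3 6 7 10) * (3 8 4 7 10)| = |(3 6 10 8 4 7)| = 6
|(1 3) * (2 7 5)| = |(1 3)(2 7 5)| = 6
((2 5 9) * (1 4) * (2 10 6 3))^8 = (2 9 6)(3 5 10) = [0, 1, 9, 5, 4, 10, 2, 7, 8, 6, 3]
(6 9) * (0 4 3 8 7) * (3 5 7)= (0 4 5 7)(3 8)(6 9)= [4, 1, 2, 8, 5, 7, 9, 0, 3, 6]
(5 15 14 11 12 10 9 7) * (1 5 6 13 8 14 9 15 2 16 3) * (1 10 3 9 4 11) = (1 5 2 16 9 7 6 13 8 14)(3 10 15 4 11 12) = [0, 5, 16, 10, 11, 2, 13, 6, 14, 7, 15, 12, 3, 8, 1, 4, 9]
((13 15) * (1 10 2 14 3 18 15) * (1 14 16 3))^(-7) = (1 2 3 15 14 10 16 18 13) = [0, 2, 3, 15, 4, 5, 6, 7, 8, 9, 16, 11, 12, 1, 10, 14, 18, 17, 13]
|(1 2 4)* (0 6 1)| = |(0 6 1 2 4)| = 5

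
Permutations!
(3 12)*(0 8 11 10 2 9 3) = (0 8 11 10 2 9 3 12) = [8, 1, 9, 12, 4, 5, 6, 7, 11, 3, 2, 10, 0]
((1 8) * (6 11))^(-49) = (1 8)(6 11) = [0, 8, 2, 3, 4, 5, 11, 7, 1, 9, 10, 6]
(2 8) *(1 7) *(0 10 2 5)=(0 10 2 8 5)(1 7)=[10, 7, 8, 3, 4, 0, 6, 1, 5, 9, 2]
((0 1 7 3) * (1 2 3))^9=[0, 7, 2, 3, 4, 5, 6, 1]=(1 7)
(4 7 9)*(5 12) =[0, 1, 2, 3, 7, 12, 6, 9, 8, 4, 10, 11, 5] =(4 7 9)(5 12)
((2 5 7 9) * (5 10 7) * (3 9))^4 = (2 9 3 7 10) = [0, 1, 9, 7, 4, 5, 6, 10, 8, 3, 2]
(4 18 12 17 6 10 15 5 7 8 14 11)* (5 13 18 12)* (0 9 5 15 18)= [9, 1, 2, 3, 12, 7, 10, 8, 14, 5, 18, 4, 17, 0, 11, 13, 16, 6, 15]= (0 9 5 7 8 14 11 4 12 17 6 10 18 15 13)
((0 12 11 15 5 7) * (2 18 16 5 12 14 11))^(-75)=(0 2)(5 15)(7 12)(11 16)(14 18)=[2, 1, 0, 3, 4, 15, 6, 12, 8, 9, 10, 16, 7, 13, 18, 5, 11, 17, 14]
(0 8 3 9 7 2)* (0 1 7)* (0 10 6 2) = [8, 7, 1, 9, 4, 5, 2, 0, 3, 10, 6] = (0 8 3 9 10 6 2 1 7)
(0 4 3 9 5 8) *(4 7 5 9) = [7, 1, 2, 4, 3, 8, 6, 5, 0, 9] = (9)(0 7 5 8)(3 4)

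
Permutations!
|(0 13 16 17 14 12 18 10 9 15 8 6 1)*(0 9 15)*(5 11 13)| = 15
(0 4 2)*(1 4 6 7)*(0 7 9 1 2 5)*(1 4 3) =[6, 3, 7, 1, 5, 0, 9, 2, 8, 4] =(0 6 9 4 5)(1 3)(2 7)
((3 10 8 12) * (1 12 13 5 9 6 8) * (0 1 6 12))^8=(13)=[0, 1, 2, 3, 4, 5, 6, 7, 8, 9, 10, 11, 12, 13]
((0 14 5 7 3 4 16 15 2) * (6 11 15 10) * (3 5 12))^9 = [15, 1, 11, 14, 12, 7, 16, 5, 8, 9, 4, 10, 0, 13, 2, 6, 3] = (0 15 6 16 3 14 2 11 10 4 12)(5 7)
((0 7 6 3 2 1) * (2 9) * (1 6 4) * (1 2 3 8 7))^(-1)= [1, 0, 4, 9, 7, 5, 2, 8, 6, 3]= (0 1)(2 4 7 8 6)(3 9)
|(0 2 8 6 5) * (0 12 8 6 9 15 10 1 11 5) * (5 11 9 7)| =|(0 2 6)(1 9 15 10)(5 12 8 7)| =12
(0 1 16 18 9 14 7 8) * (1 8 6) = (0 8)(1 16 18 9 14 7 6) = [8, 16, 2, 3, 4, 5, 1, 6, 0, 14, 10, 11, 12, 13, 7, 15, 18, 17, 9]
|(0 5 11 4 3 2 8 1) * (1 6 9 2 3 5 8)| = |(0 8 6 9 2 1)(4 5 11)| = 6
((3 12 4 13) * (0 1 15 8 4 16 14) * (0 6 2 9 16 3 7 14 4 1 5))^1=(0 5)(1 15 8)(2 9 16 4 13 7 14 6)(3 12)=[5, 15, 9, 12, 13, 0, 2, 14, 1, 16, 10, 11, 3, 7, 6, 8, 4]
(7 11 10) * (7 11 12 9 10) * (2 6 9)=(2 6 9 10 11 7 12)=[0, 1, 6, 3, 4, 5, 9, 12, 8, 10, 11, 7, 2]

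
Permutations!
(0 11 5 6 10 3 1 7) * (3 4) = [11, 7, 2, 1, 3, 6, 10, 0, 8, 9, 4, 5] = (0 11 5 6 10 4 3 1 7)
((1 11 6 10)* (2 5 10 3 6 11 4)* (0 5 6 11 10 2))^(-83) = (0 1 11 6 5 4 10 3 2) = [1, 11, 0, 2, 10, 4, 5, 7, 8, 9, 3, 6]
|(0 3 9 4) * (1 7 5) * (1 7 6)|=|(0 3 9 4)(1 6)(5 7)|=4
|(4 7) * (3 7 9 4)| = |(3 7)(4 9)| = 2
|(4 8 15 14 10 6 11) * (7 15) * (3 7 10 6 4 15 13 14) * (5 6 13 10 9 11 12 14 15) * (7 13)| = 30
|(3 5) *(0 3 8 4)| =5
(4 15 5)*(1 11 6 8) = [0, 11, 2, 3, 15, 4, 8, 7, 1, 9, 10, 6, 12, 13, 14, 5] = (1 11 6 8)(4 15 5)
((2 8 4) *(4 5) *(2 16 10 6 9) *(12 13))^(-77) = [0, 1, 4, 3, 6, 10, 8, 7, 16, 5, 2, 11, 13, 12, 14, 15, 9] = (2 4 6 8 16 9 5 10)(12 13)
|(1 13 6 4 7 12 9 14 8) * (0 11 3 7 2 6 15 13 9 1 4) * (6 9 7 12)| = |(0 11 3 12 1 7 6)(2 9 14 8 4)(13 15)| = 70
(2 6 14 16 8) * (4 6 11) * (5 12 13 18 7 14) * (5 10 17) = [0, 1, 11, 3, 6, 12, 10, 14, 2, 9, 17, 4, 13, 18, 16, 15, 8, 5, 7] = (2 11 4 6 10 17 5 12 13 18 7 14 16 8)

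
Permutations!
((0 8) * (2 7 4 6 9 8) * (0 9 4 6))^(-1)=[4, 1, 0, 3, 6, 5, 7, 2, 9, 8]=(0 4 6 7 2)(8 9)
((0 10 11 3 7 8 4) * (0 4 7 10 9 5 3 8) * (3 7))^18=(0 5)(3 11)(7 9)(8 10)=[5, 1, 2, 11, 4, 0, 6, 9, 10, 7, 8, 3]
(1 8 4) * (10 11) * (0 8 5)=(0 8 4 1 5)(10 11)=[8, 5, 2, 3, 1, 0, 6, 7, 4, 9, 11, 10]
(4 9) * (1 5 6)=(1 5 6)(4 9)=[0, 5, 2, 3, 9, 6, 1, 7, 8, 4]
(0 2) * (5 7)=(0 2)(5 7)=[2, 1, 0, 3, 4, 7, 6, 5]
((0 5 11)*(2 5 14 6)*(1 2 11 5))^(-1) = (0 11 6 14)(1 2) = [11, 2, 1, 3, 4, 5, 14, 7, 8, 9, 10, 6, 12, 13, 0]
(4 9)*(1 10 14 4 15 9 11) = (1 10 14 4 11)(9 15) = [0, 10, 2, 3, 11, 5, 6, 7, 8, 15, 14, 1, 12, 13, 4, 9]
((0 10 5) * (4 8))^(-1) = (0 5 10)(4 8) = [5, 1, 2, 3, 8, 10, 6, 7, 4, 9, 0]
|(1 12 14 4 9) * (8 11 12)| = |(1 8 11 12 14 4 9)| = 7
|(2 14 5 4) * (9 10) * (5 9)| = 6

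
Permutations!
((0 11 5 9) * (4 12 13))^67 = (0 9 5 11)(4 12 13) = [9, 1, 2, 3, 12, 11, 6, 7, 8, 5, 10, 0, 13, 4]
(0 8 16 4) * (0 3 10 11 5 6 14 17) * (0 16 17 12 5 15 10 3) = (0 8 17 16 4)(5 6 14 12)(10 11 15) = [8, 1, 2, 3, 0, 6, 14, 7, 17, 9, 11, 15, 5, 13, 12, 10, 4, 16]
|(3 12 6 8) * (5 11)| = 4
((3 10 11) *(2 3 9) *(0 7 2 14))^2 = (0 2 10 9)(3 11 14 7) = [2, 1, 10, 11, 4, 5, 6, 3, 8, 0, 9, 14, 12, 13, 7]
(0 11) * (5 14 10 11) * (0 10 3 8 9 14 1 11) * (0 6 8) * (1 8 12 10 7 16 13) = (0 5 8 9 14 3)(1 11 7 16 13)(6 12 10) = [5, 11, 2, 0, 4, 8, 12, 16, 9, 14, 6, 7, 10, 1, 3, 15, 13]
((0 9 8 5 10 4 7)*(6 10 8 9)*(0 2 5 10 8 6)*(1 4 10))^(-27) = (10)(1 4 7 2 5 6 8) = [0, 4, 5, 3, 7, 6, 8, 2, 1, 9, 10]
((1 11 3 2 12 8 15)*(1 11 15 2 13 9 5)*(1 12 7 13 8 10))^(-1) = (1 10 12 5 9 13 7 2 8 3 11 15) = [0, 10, 8, 11, 4, 9, 6, 2, 3, 13, 12, 15, 5, 7, 14, 1]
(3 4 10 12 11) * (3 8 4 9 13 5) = (3 9 13 5)(4 10 12 11 8) = [0, 1, 2, 9, 10, 3, 6, 7, 4, 13, 12, 8, 11, 5]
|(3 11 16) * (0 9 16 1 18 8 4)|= 9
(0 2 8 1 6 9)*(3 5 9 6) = (0 2 8 1 3 5 9) = [2, 3, 8, 5, 4, 9, 6, 7, 1, 0]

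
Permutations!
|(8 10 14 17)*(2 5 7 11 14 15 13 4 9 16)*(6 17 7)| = 33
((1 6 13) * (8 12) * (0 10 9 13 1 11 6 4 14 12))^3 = (0 13 1 12 10 11 4 8 9 6 14) = [13, 12, 2, 3, 8, 5, 14, 7, 9, 6, 11, 4, 10, 1, 0]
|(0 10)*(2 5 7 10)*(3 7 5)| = 5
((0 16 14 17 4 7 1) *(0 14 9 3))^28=[0, 4, 2, 3, 14, 5, 6, 17, 8, 9, 10, 11, 12, 13, 7, 15, 16, 1]=(1 4 14 7 17)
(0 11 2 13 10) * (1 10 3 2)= (0 11 1 10)(2 13 3)= [11, 10, 13, 2, 4, 5, 6, 7, 8, 9, 0, 1, 12, 3]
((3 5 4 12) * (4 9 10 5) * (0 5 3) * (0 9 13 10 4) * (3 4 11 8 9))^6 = (0 3 12 4 10 13 5) = [3, 1, 2, 12, 10, 0, 6, 7, 8, 9, 13, 11, 4, 5]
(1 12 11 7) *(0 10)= (0 10)(1 12 11 7)= [10, 12, 2, 3, 4, 5, 6, 1, 8, 9, 0, 7, 11]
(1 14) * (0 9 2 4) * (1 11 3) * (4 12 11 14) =[9, 4, 12, 1, 0, 5, 6, 7, 8, 2, 10, 3, 11, 13, 14] =(14)(0 9 2 12 11 3 1 4)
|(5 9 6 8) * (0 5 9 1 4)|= 12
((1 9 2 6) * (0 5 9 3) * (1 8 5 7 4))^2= (0 4 3 7 1)(2 8 9 6 5)= [4, 0, 8, 7, 3, 2, 5, 1, 9, 6]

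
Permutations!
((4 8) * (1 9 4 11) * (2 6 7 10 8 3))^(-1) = (1 11 8 10 7 6 2 3 4 9) = [0, 11, 3, 4, 9, 5, 2, 6, 10, 1, 7, 8]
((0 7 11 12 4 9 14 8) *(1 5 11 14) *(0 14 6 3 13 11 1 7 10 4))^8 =(14)(0 11 3 7 4)(6 9 10 12 13) =[11, 1, 2, 7, 0, 5, 9, 4, 8, 10, 12, 3, 13, 6, 14]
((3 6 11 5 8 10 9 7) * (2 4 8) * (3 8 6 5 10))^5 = [0, 1, 9, 11, 7, 10, 8, 4, 6, 2, 5, 3] = (2 9)(3 11)(4 7)(5 10)(6 8)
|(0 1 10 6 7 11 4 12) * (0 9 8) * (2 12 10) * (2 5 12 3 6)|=|(0 1 5 12 9 8)(2 3 6 7 11 4 10)|=42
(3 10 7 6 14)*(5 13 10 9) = [0, 1, 2, 9, 4, 13, 14, 6, 8, 5, 7, 11, 12, 10, 3] = (3 9 5 13 10 7 6 14)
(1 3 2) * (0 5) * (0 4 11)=(0 5 4 11)(1 3 2)=[5, 3, 1, 2, 11, 4, 6, 7, 8, 9, 10, 0]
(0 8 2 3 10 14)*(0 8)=(2 3 10 14 8)=[0, 1, 3, 10, 4, 5, 6, 7, 2, 9, 14, 11, 12, 13, 8]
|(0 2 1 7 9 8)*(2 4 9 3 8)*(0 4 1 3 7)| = 10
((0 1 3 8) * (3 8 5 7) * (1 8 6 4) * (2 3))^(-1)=(0 8)(1 4 6)(2 7 5 3)=[8, 4, 7, 2, 6, 3, 1, 5, 0]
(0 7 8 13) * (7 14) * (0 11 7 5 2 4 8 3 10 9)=(0 14 5 2 4 8 13 11 7 3 10 9)=[14, 1, 4, 10, 8, 2, 6, 3, 13, 0, 9, 7, 12, 11, 5]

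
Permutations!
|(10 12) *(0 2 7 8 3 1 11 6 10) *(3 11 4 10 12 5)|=|(0 2 7 8 11 6 12)(1 4 10 5 3)|=35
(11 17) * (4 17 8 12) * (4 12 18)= (4 17 11 8 18)= [0, 1, 2, 3, 17, 5, 6, 7, 18, 9, 10, 8, 12, 13, 14, 15, 16, 11, 4]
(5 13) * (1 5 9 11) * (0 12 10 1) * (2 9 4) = (0 12 10 1 5 13 4 2 9 11) = [12, 5, 9, 3, 2, 13, 6, 7, 8, 11, 1, 0, 10, 4]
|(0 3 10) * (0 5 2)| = |(0 3 10 5 2)| = 5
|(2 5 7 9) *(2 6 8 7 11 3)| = |(2 5 11 3)(6 8 7 9)| = 4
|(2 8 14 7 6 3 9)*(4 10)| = 14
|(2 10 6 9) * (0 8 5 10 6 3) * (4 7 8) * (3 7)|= 12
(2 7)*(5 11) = (2 7)(5 11) = [0, 1, 7, 3, 4, 11, 6, 2, 8, 9, 10, 5]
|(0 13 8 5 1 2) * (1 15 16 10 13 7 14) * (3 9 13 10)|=35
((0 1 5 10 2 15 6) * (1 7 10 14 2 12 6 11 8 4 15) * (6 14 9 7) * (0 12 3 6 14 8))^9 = (0 6 1 4 7)(2 8 9 11 3)(5 15 10 14 12) = [6, 4, 8, 2, 7, 15, 1, 0, 9, 11, 14, 3, 5, 13, 12, 10]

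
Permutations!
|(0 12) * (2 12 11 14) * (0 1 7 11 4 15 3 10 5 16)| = |(0 4 15 3 10 5 16)(1 7 11 14 2 12)| = 42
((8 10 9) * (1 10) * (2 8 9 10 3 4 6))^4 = [0, 2, 4, 8, 1, 5, 3, 7, 6, 9, 10] = (10)(1 2 4)(3 8 6)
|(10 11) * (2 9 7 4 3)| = 10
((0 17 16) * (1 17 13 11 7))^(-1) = (0 16 17 1 7 11 13) = [16, 7, 2, 3, 4, 5, 6, 11, 8, 9, 10, 13, 12, 0, 14, 15, 17, 1]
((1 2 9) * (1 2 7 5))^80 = (9)(1 5 7) = [0, 5, 2, 3, 4, 7, 6, 1, 8, 9]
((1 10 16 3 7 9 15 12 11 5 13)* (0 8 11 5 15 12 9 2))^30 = [11, 16, 8, 2, 4, 1, 6, 0, 15, 5, 3, 9, 13, 10, 14, 12, 7] = (0 11 9 5 1 16 7)(2 8 15 12 13 10 3)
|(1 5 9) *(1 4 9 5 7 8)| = 6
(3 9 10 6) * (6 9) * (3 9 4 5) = (3 6 9 10 4 5) = [0, 1, 2, 6, 5, 3, 9, 7, 8, 10, 4]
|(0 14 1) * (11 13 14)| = 5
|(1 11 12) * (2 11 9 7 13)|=|(1 9 7 13 2 11 12)|=7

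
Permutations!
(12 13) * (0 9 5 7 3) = (0 9 5 7 3)(12 13) = [9, 1, 2, 0, 4, 7, 6, 3, 8, 5, 10, 11, 13, 12]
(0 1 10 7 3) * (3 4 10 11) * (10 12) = (0 1 11 3)(4 12 10 7) = [1, 11, 2, 0, 12, 5, 6, 4, 8, 9, 7, 3, 10]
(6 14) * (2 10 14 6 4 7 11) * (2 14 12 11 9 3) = (2 10 12 11 14 4 7 9 3) = [0, 1, 10, 2, 7, 5, 6, 9, 8, 3, 12, 14, 11, 13, 4]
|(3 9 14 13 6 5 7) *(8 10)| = 14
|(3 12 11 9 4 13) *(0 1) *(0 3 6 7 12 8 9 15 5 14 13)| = |(0 1 3 8 9 4)(5 14 13 6 7 12 11 15)| = 24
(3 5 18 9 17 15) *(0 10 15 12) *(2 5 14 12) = (0 10 15 3 14 12)(2 5 18 9 17) = [10, 1, 5, 14, 4, 18, 6, 7, 8, 17, 15, 11, 0, 13, 12, 3, 16, 2, 9]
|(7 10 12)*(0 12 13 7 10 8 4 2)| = 8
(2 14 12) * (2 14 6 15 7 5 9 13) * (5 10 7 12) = [0, 1, 6, 3, 4, 9, 15, 10, 8, 13, 7, 11, 14, 2, 5, 12] = (2 6 15 12 14 5 9 13)(7 10)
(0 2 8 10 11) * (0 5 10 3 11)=[2, 1, 8, 11, 4, 10, 6, 7, 3, 9, 0, 5]=(0 2 8 3 11 5 10)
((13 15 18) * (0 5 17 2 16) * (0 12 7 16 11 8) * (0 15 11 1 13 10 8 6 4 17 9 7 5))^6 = (1 2 17 4 6 11 13)(5 9 7 16 12)(8 18)(10 15) = [0, 2, 17, 3, 6, 9, 11, 16, 18, 7, 15, 13, 5, 1, 14, 10, 12, 4, 8]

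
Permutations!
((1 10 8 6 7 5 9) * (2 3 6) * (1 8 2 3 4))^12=(10)=[0, 1, 2, 3, 4, 5, 6, 7, 8, 9, 10]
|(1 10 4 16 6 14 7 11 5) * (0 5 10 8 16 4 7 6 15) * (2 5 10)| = |(0 10 7 11 2 5 1 8 16 15)(6 14)| = 10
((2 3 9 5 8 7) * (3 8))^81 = (9) = [0, 1, 2, 3, 4, 5, 6, 7, 8, 9]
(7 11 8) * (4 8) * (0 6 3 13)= (0 6 3 13)(4 8 7 11)= [6, 1, 2, 13, 8, 5, 3, 11, 7, 9, 10, 4, 12, 0]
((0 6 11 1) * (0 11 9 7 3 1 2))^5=(0 1 9 2 3 6 11 7)=[1, 9, 3, 6, 4, 5, 11, 0, 8, 2, 10, 7]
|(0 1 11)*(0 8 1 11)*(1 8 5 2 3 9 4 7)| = |(0 11 5 2 3 9 4 7 1)| = 9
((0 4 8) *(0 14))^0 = [0, 1, 2, 3, 4, 5, 6, 7, 8, 9, 10, 11, 12, 13, 14] = (14)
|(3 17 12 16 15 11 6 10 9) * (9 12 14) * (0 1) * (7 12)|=|(0 1)(3 17 14 9)(6 10 7 12 16 15 11)|=28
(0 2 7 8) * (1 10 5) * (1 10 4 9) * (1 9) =[2, 4, 7, 3, 1, 10, 6, 8, 0, 9, 5] =(0 2 7 8)(1 4)(5 10)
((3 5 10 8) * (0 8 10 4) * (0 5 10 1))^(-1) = (0 1 10 3 8)(4 5) = [1, 10, 2, 8, 5, 4, 6, 7, 0, 9, 3]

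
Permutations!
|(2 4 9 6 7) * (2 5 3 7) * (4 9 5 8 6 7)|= |(2 9 7 8 6)(3 4 5)|= 15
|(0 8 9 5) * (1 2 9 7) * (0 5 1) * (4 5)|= 6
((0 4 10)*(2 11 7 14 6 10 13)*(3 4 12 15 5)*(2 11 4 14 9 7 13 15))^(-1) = (0 10 6 14 3 5 15 4 2 12)(7 9)(11 13) = [10, 1, 12, 5, 2, 15, 14, 9, 8, 7, 6, 13, 0, 11, 3, 4]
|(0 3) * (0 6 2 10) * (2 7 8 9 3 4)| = 20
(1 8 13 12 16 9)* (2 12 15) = [0, 8, 12, 3, 4, 5, 6, 7, 13, 1, 10, 11, 16, 15, 14, 2, 9] = (1 8 13 15 2 12 16 9)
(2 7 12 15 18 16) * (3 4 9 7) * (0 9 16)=(0 9 7 12 15 18)(2 3 4 16)=[9, 1, 3, 4, 16, 5, 6, 12, 8, 7, 10, 11, 15, 13, 14, 18, 2, 17, 0]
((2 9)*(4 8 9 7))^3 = (2 8 7 9 4) = [0, 1, 8, 3, 2, 5, 6, 9, 7, 4]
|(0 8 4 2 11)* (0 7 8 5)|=|(0 5)(2 11 7 8 4)|=10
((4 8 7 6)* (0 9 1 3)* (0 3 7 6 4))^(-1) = (0 6 8 4 7 1 9) = [6, 9, 2, 3, 7, 5, 8, 1, 4, 0]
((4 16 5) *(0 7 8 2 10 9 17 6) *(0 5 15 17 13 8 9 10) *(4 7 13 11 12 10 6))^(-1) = (0 2 8 13)(4 17 15 16)(5 6 10 12 11 9 7) = [2, 1, 8, 3, 17, 6, 10, 5, 13, 7, 12, 9, 11, 0, 14, 16, 4, 15]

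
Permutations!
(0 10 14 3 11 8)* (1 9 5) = (0 10 14 3 11 8)(1 9 5) = [10, 9, 2, 11, 4, 1, 6, 7, 0, 5, 14, 8, 12, 13, 3]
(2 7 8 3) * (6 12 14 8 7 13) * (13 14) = (2 14 8 3)(6 12 13) = [0, 1, 14, 2, 4, 5, 12, 7, 3, 9, 10, 11, 13, 6, 8]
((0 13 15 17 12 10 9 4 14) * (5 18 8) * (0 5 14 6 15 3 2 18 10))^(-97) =(0 10 13 9 3 4 2 6 18 15 8 17 14 12 5) =[10, 1, 6, 4, 2, 0, 18, 7, 17, 3, 13, 11, 5, 9, 12, 8, 16, 14, 15]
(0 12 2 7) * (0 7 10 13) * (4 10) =(0 12 2 4 10 13) =[12, 1, 4, 3, 10, 5, 6, 7, 8, 9, 13, 11, 2, 0]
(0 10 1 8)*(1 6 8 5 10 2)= (0 2 1 5 10 6 8)= [2, 5, 1, 3, 4, 10, 8, 7, 0, 9, 6]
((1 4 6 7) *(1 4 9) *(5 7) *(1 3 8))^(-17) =(1 8 3 9)(4 7 5 6) =[0, 8, 2, 9, 7, 6, 4, 5, 3, 1]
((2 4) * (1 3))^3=(1 3)(2 4)=[0, 3, 4, 1, 2]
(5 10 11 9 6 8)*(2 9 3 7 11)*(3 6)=(2 9 3 7 11 6 8 5 10)=[0, 1, 9, 7, 4, 10, 8, 11, 5, 3, 2, 6]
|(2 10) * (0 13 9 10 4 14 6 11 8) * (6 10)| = 12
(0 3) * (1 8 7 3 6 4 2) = [6, 8, 1, 0, 2, 5, 4, 3, 7] = (0 6 4 2 1 8 7 3)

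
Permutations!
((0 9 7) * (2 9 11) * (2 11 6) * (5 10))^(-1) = (11)(0 7 9 2 6)(5 10) = [7, 1, 6, 3, 4, 10, 0, 9, 8, 2, 5, 11]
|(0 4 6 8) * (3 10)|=|(0 4 6 8)(3 10)|=4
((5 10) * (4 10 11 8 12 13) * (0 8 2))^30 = [13, 1, 12, 3, 11, 0, 6, 7, 4, 9, 2, 8, 10, 5] = (0 13 5)(2 12 10)(4 11 8)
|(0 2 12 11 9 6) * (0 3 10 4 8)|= 10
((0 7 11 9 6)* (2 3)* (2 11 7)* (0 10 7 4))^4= (0 9 4 11 7 3 10 2 6)= [9, 1, 6, 10, 11, 5, 0, 3, 8, 4, 2, 7]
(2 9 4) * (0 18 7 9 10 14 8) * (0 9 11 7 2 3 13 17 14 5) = [18, 1, 10, 13, 3, 0, 6, 11, 9, 4, 5, 7, 12, 17, 8, 15, 16, 14, 2] = (0 18 2 10 5)(3 13 17 14 8 9 4)(7 11)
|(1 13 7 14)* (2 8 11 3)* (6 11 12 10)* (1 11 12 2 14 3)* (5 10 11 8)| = |(1 13 7 3 14 8 2 5 10 6 12 11)| = 12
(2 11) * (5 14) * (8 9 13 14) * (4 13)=(2 11)(4 13 14 5 8 9)=[0, 1, 11, 3, 13, 8, 6, 7, 9, 4, 10, 2, 12, 14, 5]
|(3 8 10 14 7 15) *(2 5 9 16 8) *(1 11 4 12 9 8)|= |(1 11 4 12 9 16)(2 5 8 10 14 7 15 3)|= 24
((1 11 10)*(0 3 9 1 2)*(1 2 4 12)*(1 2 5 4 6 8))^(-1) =(0 2 12 4 5 9 3)(1 8 6 10 11) =[2, 8, 12, 0, 5, 9, 10, 7, 6, 3, 11, 1, 4]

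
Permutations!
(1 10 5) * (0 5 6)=(0 5 1 10 6)=[5, 10, 2, 3, 4, 1, 0, 7, 8, 9, 6]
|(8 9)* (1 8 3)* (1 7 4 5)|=7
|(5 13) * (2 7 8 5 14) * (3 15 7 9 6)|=|(2 9 6 3 15 7 8 5 13 14)|=10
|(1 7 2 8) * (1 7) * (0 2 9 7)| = 6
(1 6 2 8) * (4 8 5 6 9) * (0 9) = (0 9 4 8 1)(2 5 6) = [9, 0, 5, 3, 8, 6, 2, 7, 1, 4]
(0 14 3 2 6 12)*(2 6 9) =(0 14 3 6 12)(2 9) =[14, 1, 9, 6, 4, 5, 12, 7, 8, 2, 10, 11, 0, 13, 3]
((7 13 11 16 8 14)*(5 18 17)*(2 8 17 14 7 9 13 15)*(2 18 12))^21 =[0, 1, 11, 3, 4, 9, 6, 17, 16, 8, 10, 15, 13, 7, 2, 5, 18, 14, 12] =(2 11 15 5 9 8 16 18 12 13 7 17 14)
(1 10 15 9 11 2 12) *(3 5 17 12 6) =(1 10 15 9 11 2 6 3 5 17 12) =[0, 10, 6, 5, 4, 17, 3, 7, 8, 11, 15, 2, 1, 13, 14, 9, 16, 12]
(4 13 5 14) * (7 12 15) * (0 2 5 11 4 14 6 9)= (0 2 5 6 9)(4 13 11)(7 12 15)= [2, 1, 5, 3, 13, 6, 9, 12, 8, 0, 10, 4, 15, 11, 14, 7]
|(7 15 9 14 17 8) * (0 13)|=6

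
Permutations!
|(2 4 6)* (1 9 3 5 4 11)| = |(1 9 3 5 4 6 2 11)| = 8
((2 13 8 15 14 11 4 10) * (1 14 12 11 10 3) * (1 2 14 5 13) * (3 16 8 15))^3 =(1 15 4 3 5 12 16 2 13 11 8)(10 14) =[0, 15, 13, 5, 3, 12, 6, 7, 1, 9, 14, 8, 16, 11, 10, 4, 2]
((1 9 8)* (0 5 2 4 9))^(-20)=(0 5 2 4 9 8 1)=[5, 0, 4, 3, 9, 2, 6, 7, 1, 8]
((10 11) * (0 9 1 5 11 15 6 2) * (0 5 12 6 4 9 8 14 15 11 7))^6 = (0 1)(2 15)(4 5)(6 14)(7 9)(8 12) = [1, 0, 15, 3, 5, 4, 14, 9, 12, 7, 10, 11, 8, 13, 6, 2]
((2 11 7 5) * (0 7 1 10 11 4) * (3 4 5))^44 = [0, 11, 2, 3, 4, 5, 6, 7, 8, 9, 1, 10] = (1 11 10)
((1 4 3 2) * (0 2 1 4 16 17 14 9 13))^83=(0 3 17 13 4 16 9 2 1 14)=[3, 14, 1, 17, 16, 5, 6, 7, 8, 2, 10, 11, 12, 4, 0, 15, 9, 13]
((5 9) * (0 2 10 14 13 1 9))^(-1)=[5, 13, 0, 3, 4, 9, 6, 7, 8, 1, 2, 11, 12, 14, 10]=(0 5 9 1 13 14 10 2)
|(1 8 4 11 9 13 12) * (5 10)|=|(1 8 4 11 9 13 12)(5 10)|=14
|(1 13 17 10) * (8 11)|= 4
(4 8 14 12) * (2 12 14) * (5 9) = (14)(2 12 4 8)(5 9) = [0, 1, 12, 3, 8, 9, 6, 7, 2, 5, 10, 11, 4, 13, 14]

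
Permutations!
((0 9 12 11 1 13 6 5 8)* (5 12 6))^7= (0 5 1 12 9 8 13 11 6)= [5, 12, 2, 3, 4, 1, 0, 7, 13, 8, 10, 6, 9, 11]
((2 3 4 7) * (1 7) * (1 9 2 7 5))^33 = [0, 5, 3, 4, 9, 1, 6, 7, 8, 2] = (1 5)(2 3 4 9)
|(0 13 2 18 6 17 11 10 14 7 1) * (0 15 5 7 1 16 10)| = 7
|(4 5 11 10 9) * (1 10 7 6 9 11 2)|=9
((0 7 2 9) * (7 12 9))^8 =[9, 1, 2, 3, 4, 5, 6, 7, 8, 12, 10, 11, 0] =(0 9 12)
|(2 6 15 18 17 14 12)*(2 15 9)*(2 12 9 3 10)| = 12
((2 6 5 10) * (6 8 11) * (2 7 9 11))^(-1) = (2 8)(5 6 11 9 7 10) = [0, 1, 8, 3, 4, 6, 11, 10, 2, 7, 5, 9]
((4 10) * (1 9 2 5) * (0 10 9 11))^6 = (0 1 2 4)(5 9 10 11) = [1, 2, 4, 3, 0, 9, 6, 7, 8, 10, 11, 5]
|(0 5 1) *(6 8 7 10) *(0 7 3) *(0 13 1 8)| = 9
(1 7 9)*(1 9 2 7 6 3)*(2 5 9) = (1 6 3)(2 7 5 9) = [0, 6, 7, 1, 4, 9, 3, 5, 8, 2]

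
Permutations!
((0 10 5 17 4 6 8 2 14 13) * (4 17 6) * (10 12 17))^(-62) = (0 14 8 5 17)(2 6 10 12 13) = [14, 1, 6, 3, 4, 17, 10, 7, 5, 9, 12, 11, 13, 2, 8, 15, 16, 0]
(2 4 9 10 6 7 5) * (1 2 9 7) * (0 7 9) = (0 7 5)(1 2 4 9 10 6) = [7, 2, 4, 3, 9, 0, 1, 5, 8, 10, 6]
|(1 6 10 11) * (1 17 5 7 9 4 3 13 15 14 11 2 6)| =30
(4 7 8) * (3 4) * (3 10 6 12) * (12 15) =(3 4 7 8 10 6 15 12) =[0, 1, 2, 4, 7, 5, 15, 8, 10, 9, 6, 11, 3, 13, 14, 12]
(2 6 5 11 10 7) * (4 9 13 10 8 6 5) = (2 5 11 8 6 4 9 13 10 7) = [0, 1, 5, 3, 9, 11, 4, 2, 6, 13, 7, 8, 12, 10]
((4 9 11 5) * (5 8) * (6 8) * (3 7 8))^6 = (3 11 4 8)(5 7 6 9) = [0, 1, 2, 11, 8, 7, 9, 6, 3, 5, 10, 4]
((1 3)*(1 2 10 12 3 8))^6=(2 12)(3 10)=[0, 1, 12, 10, 4, 5, 6, 7, 8, 9, 3, 11, 2]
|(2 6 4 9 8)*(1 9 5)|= 7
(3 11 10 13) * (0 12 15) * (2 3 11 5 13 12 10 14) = (0 10 12 15)(2 3 5 13 11 14) = [10, 1, 3, 5, 4, 13, 6, 7, 8, 9, 12, 14, 15, 11, 2, 0]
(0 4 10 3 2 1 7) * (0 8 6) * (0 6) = (0 4 10 3 2 1 7 8) = [4, 7, 1, 2, 10, 5, 6, 8, 0, 9, 3]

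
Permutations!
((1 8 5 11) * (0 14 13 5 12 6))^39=(0 5 8)(1 6 13)(11 12 14)=[5, 6, 2, 3, 4, 8, 13, 7, 0, 9, 10, 12, 14, 1, 11]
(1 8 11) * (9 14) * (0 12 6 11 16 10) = (0 12 6 11 1 8 16 10)(9 14) = [12, 8, 2, 3, 4, 5, 11, 7, 16, 14, 0, 1, 6, 13, 9, 15, 10]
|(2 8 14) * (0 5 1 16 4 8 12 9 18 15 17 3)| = 14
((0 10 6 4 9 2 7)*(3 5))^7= (10)(3 5)= [0, 1, 2, 5, 4, 3, 6, 7, 8, 9, 10]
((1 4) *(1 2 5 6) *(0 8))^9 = (0 8)(1 6 5 2 4) = [8, 6, 4, 3, 1, 2, 5, 7, 0]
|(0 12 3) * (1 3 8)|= |(0 12 8 1 3)|= 5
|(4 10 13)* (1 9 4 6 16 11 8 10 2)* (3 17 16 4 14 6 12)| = |(1 9 14 6 4 2)(3 17 16 11 8 10 13 12)| = 24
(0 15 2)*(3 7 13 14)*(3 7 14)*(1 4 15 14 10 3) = (0 14 7 13 1 4 15 2)(3 10) = [14, 4, 0, 10, 15, 5, 6, 13, 8, 9, 3, 11, 12, 1, 7, 2]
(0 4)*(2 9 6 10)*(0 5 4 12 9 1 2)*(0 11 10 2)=(0 12 9 6 2 1)(4 5)(10 11)=[12, 0, 1, 3, 5, 4, 2, 7, 8, 6, 11, 10, 9]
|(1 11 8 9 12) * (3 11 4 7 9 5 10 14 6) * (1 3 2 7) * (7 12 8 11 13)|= |(1 4)(2 12 3 13 7 9 8 5 10 14 6)|= 22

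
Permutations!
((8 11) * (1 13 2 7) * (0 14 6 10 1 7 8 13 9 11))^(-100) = (14) = [0, 1, 2, 3, 4, 5, 6, 7, 8, 9, 10, 11, 12, 13, 14]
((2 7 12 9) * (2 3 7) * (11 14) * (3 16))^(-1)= (3 16 9 12 7)(11 14)= [0, 1, 2, 16, 4, 5, 6, 3, 8, 12, 10, 14, 7, 13, 11, 15, 9]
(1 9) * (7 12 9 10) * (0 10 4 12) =[10, 4, 2, 3, 12, 5, 6, 0, 8, 1, 7, 11, 9] =(0 10 7)(1 4 12 9)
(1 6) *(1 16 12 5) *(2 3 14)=(1 6 16 12 5)(2 3 14)=[0, 6, 3, 14, 4, 1, 16, 7, 8, 9, 10, 11, 5, 13, 2, 15, 12]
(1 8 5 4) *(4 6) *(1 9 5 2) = (1 8 2)(4 9 5 6) = [0, 8, 1, 3, 9, 6, 4, 7, 2, 5]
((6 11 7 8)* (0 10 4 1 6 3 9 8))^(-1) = (0 7 11 6 1 4 10)(3 8 9) = [7, 4, 2, 8, 10, 5, 1, 11, 9, 3, 0, 6]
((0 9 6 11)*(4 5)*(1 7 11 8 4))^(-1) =[11, 5, 2, 3, 8, 4, 9, 1, 6, 0, 10, 7] =(0 11 7 1 5 4 8 6 9)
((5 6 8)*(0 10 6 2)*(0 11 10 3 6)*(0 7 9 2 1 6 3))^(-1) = (1 5 8 6)(2 9 7 10 11) = [0, 5, 9, 3, 4, 8, 1, 10, 6, 7, 11, 2]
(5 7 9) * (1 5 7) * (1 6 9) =[0, 5, 2, 3, 4, 6, 9, 1, 8, 7] =(1 5 6 9 7)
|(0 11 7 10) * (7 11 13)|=|(0 13 7 10)|=4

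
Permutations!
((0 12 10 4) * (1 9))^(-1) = [4, 9, 2, 3, 10, 5, 6, 7, 8, 1, 12, 11, 0] = (0 4 10 12)(1 9)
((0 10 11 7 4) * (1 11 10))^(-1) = (0 4 7 11 1) = [4, 0, 2, 3, 7, 5, 6, 11, 8, 9, 10, 1]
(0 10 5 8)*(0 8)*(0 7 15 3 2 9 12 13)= (0 10 5 7 15 3 2 9 12 13)= [10, 1, 9, 2, 4, 7, 6, 15, 8, 12, 5, 11, 13, 0, 14, 3]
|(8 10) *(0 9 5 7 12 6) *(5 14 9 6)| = |(0 6)(5 7 12)(8 10)(9 14)| = 6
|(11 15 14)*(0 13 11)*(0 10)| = 6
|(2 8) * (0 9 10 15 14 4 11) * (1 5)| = |(0 9 10 15 14 4 11)(1 5)(2 8)| = 14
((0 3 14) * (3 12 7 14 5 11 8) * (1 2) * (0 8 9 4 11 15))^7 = (0 15 5 3 8 14 7 12)(1 2)(4 11 9) = [15, 2, 1, 8, 11, 3, 6, 12, 14, 4, 10, 9, 0, 13, 7, 5]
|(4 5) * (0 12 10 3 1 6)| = 6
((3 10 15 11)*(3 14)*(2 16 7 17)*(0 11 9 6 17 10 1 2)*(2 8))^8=(0 7 14 15 1 6 2)(3 9 8 17 16 11 10)=[7, 6, 0, 9, 4, 5, 2, 14, 17, 8, 3, 10, 12, 13, 15, 1, 11, 16]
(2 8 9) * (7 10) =(2 8 9)(7 10) =[0, 1, 8, 3, 4, 5, 6, 10, 9, 2, 7]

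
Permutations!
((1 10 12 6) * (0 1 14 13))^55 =[13, 0, 2, 3, 4, 5, 12, 7, 8, 9, 1, 11, 10, 14, 6] =(0 13 14 6 12 10 1)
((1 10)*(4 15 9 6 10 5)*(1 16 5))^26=(4 16 6 15 5 10 9)=[0, 1, 2, 3, 16, 10, 15, 7, 8, 4, 9, 11, 12, 13, 14, 5, 6]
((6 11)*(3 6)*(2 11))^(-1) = (2 6 3 11) = [0, 1, 6, 11, 4, 5, 3, 7, 8, 9, 10, 2]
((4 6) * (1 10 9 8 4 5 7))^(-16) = [0, 1, 2, 3, 4, 5, 6, 7, 8, 9, 10] = (10)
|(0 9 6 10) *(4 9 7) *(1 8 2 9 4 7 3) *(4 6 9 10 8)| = 8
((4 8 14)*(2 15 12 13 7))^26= (2 15 12 13 7)(4 14 8)= [0, 1, 15, 3, 14, 5, 6, 2, 4, 9, 10, 11, 13, 7, 8, 12]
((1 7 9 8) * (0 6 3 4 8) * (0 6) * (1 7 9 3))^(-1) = (1 6 9)(3 7 8 4) = [0, 6, 2, 7, 3, 5, 9, 8, 4, 1]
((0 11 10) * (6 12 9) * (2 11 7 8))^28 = (0 11 8)(2 7 10)(6 12 9) = [11, 1, 7, 3, 4, 5, 12, 10, 0, 6, 2, 8, 9]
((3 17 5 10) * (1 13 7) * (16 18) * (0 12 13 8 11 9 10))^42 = (18)(0 11)(1 17)(3 7)(5 8)(9 12)(10 13) = [11, 17, 2, 7, 4, 8, 6, 3, 5, 12, 13, 0, 9, 10, 14, 15, 16, 1, 18]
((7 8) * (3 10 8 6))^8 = [0, 1, 2, 7, 4, 5, 8, 10, 3, 9, 6] = (3 7 10 6 8)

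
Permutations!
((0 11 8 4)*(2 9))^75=(0 4 8 11)(2 9)=[4, 1, 9, 3, 8, 5, 6, 7, 11, 2, 10, 0]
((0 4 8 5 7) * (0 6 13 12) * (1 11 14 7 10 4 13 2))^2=(0 12 13)(1 14 6)(2 11 7)(4 5)(8 10)=[12, 14, 11, 3, 5, 4, 1, 2, 10, 9, 8, 7, 13, 0, 6]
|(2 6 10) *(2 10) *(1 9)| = |(10)(1 9)(2 6)| = 2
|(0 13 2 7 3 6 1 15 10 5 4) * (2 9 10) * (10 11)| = 42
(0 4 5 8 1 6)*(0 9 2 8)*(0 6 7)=(0 4 5 6 9 2 8 1 7)=[4, 7, 8, 3, 5, 6, 9, 0, 1, 2]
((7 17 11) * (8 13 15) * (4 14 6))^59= (4 6 14)(7 11 17)(8 15 13)= [0, 1, 2, 3, 6, 5, 14, 11, 15, 9, 10, 17, 12, 8, 4, 13, 16, 7]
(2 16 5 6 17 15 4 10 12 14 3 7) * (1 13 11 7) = (1 13 11 7 2 16 5 6 17 15 4 10 12 14 3) = [0, 13, 16, 1, 10, 6, 17, 2, 8, 9, 12, 7, 14, 11, 3, 4, 5, 15]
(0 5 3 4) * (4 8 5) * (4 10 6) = (0 10 6 4)(3 8 5) = [10, 1, 2, 8, 0, 3, 4, 7, 5, 9, 6]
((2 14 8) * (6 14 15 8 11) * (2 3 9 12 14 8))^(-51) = (2 15)(3 6 14 9 8 11 12) = [0, 1, 15, 6, 4, 5, 14, 7, 11, 8, 10, 12, 3, 13, 9, 2]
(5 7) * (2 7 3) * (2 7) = [0, 1, 2, 7, 4, 3, 6, 5] = (3 7 5)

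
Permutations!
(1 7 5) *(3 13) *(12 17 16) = (1 7 5)(3 13)(12 17 16) = [0, 7, 2, 13, 4, 1, 6, 5, 8, 9, 10, 11, 17, 3, 14, 15, 12, 16]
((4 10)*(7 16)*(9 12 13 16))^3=[0, 1, 2, 3, 10, 5, 6, 13, 8, 16, 4, 11, 7, 9, 14, 15, 12]=(4 10)(7 13 9 16 12)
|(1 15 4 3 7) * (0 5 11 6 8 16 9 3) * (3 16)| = |(0 5 11 6 8 3 7 1 15 4)(9 16)| = 10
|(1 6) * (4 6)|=3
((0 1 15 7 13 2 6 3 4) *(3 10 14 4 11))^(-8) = (0 15 13 6 14)(1 7 2 10 4) = [15, 7, 10, 3, 1, 5, 14, 2, 8, 9, 4, 11, 12, 6, 0, 13]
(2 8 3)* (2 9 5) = (2 8 3 9 5) = [0, 1, 8, 9, 4, 2, 6, 7, 3, 5]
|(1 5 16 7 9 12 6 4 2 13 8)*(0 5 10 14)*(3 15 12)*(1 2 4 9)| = |(0 5 16 7 1 10 14)(2 13 8)(3 15 12 6 9)| = 105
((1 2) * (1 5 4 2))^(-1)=(2 4 5)=[0, 1, 4, 3, 5, 2]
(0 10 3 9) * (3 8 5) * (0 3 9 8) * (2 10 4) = [4, 1, 10, 8, 2, 9, 6, 7, 5, 3, 0] = (0 4 2 10)(3 8 5 9)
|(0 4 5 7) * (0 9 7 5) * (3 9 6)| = 4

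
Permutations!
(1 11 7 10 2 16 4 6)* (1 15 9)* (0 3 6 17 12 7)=(0 3 6 15 9 1 11)(2 16 4 17 12 7 10)=[3, 11, 16, 6, 17, 5, 15, 10, 8, 1, 2, 0, 7, 13, 14, 9, 4, 12]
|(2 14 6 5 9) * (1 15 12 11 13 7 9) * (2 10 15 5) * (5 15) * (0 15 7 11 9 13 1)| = |(0 15 12 9 10 5)(1 7 13 11)(2 14 6)| = 12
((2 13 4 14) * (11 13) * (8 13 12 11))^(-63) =(2 13 14 8 4)(11 12) =[0, 1, 13, 3, 2, 5, 6, 7, 4, 9, 10, 12, 11, 14, 8]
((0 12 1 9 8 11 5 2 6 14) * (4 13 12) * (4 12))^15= (0 11)(1 2)(4 13)(5 12)(6 9)(8 14)= [11, 2, 1, 3, 13, 12, 9, 7, 14, 6, 10, 0, 5, 4, 8]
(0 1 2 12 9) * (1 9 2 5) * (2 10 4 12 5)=[9, 2, 5, 3, 12, 1, 6, 7, 8, 0, 4, 11, 10]=(0 9)(1 2 5)(4 12 10)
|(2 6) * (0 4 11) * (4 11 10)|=|(0 11)(2 6)(4 10)|=2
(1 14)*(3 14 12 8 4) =(1 12 8 4 3 14) =[0, 12, 2, 14, 3, 5, 6, 7, 4, 9, 10, 11, 8, 13, 1]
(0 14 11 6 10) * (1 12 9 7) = (0 14 11 6 10)(1 12 9 7) = [14, 12, 2, 3, 4, 5, 10, 1, 8, 7, 0, 6, 9, 13, 11]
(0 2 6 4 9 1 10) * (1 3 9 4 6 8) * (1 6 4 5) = [2, 10, 8, 9, 5, 1, 4, 7, 6, 3, 0] = (0 2 8 6 4 5 1 10)(3 9)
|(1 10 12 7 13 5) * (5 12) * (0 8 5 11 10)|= |(0 8 5 1)(7 13 12)(10 11)|= 12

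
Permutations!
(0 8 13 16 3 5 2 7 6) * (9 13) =(0 8 9 13 16 3 5 2 7 6) =[8, 1, 7, 5, 4, 2, 0, 6, 9, 13, 10, 11, 12, 16, 14, 15, 3]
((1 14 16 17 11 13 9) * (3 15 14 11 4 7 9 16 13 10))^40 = (1 15 17)(3 16 9)(4 11 14)(7 10 13) = [0, 15, 2, 16, 11, 5, 6, 10, 8, 3, 13, 14, 12, 7, 4, 17, 9, 1]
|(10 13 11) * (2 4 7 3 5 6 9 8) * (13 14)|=|(2 4 7 3 5 6 9 8)(10 14 13 11)|=8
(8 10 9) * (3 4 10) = (3 4 10 9 8) = [0, 1, 2, 4, 10, 5, 6, 7, 3, 8, 9]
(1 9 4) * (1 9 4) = (1 4 9) = [0, 4, 2, 3, 9, 5, 6, 7, 8, 1]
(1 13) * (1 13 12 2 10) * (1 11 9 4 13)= (1 12 2 10 11 9 4 13)= [0, 12, 10, 3, 13, 5, 6, 7, 8, 4, 11, 9, 2, 1]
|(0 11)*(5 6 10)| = |(0 11)(5 6 10)| = 6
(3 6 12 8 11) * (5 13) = [0, 1, 2, 6, 4, 13, 12, 7, 11, 9, 10, 3, 8, 5] = (3 6 12 8 11)(5 13)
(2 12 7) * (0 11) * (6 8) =(0 11)(2 12 7)(6 8) =[11, 1, 12, 3, 4, 5, 8, 2, 6, 9, 10, 0, 7]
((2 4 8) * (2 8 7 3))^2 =(8)(2 7)(3 4) =[0, 1, 7, 4, 3, 5, 6, 2, 8]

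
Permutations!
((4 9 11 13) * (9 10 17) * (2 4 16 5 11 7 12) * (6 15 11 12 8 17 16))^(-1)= (2 12 5 16 10 4)(6 13 11 15)(7 9 17 8)= [0, 1, 12, 3, 2, 16, 13, 9, 7, 17, 4, 15, 5, 11, 14, 6, 10, 8]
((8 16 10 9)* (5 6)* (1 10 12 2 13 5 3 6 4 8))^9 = (2 5 8 12 13 4 16)(3 6) = [0, 1, 5, 6, 16, 8, 3, 7, 12, 9, 10, 11, 13, 4, 14, 15, 2]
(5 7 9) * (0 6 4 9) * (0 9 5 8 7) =(0 6 4 5)(7 9 8) =[6, 1, 2, 3, 5, 0, 4, 9, 7, 8]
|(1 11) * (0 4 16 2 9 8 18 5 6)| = |(0 4 16 2 9 8 18 5 6)(1 11)| = 18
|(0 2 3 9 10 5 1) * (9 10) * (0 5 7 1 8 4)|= 9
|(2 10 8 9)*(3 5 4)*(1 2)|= |(1 2 10 8 9)(3 5 4)|= 15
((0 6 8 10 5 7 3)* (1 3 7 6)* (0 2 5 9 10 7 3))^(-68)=(10)(2 7 6)(3 8 5)=[0, 1, 7, 8, 4, 3, 2, 6, 5, 9, 10]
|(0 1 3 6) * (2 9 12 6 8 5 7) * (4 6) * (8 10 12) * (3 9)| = 12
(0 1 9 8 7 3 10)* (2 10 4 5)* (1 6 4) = (0 6 4 5 2 10)(1 9 8 7 3) = [6, 9, 10, 1, 5, 2, 4, 3, 7, 8, 0]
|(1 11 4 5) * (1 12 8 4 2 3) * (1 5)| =|(1 11 2 3 5 12 8 4)| =8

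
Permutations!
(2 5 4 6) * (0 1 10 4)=(0 1 10 4 6 2 5)=[1, 10, 5, 3, 6, 0, 2, 7, 8, 9, 4]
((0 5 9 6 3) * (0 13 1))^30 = (0 9 3 1 5 6 13) = [9, 5, 2, 1, 4, 6, 13, 7, 8, 3, 10, 11, 12, 0]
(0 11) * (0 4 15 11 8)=(0 8)(4 15 11)=[8, 1, 2, 3, 15, 5, 6, 7, 0, 9, 10, 4, 12, 13, 14, 11]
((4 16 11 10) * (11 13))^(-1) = (4 10 11 13 16) = [0, 1, 2, 3, 10, 5, 6, 7, 8, 9, 11, 13, 12, 16, 14, 15, 4]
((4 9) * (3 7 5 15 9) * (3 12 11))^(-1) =(3 11 12 4 9 15 5 7) =[0, 1, 2, 11, 9, 7, 6, 3, 8, 15, 10, 12, 4, 13, 14, 5]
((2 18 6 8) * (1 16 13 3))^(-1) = (1 3 13 16)(2 8 6 18) = [0, 3, 8, 13, 4, 5, 18, 7, 6, 9, 10, 11, 12, 16, 14, 15, 1, 17, 2]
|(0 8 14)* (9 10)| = 6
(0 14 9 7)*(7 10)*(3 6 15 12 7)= (0 14 9 10 3 6 15 12 7)= [14, 1, 2, 6, 4, 5, 15, 0, 8, 10, 3, 11, 7, 13, 9, 12]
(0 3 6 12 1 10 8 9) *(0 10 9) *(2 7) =(0 3 6 12 1 9 10 8)(2 7) =[3, 9, 7, 6, 4, 5, 12, 2, 0, 10, 8, 11, 1]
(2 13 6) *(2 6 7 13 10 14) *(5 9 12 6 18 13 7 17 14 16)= [0, 1, 10, 3, 4, 9, 18, 7, 8, 12, 16, 11, 6, 17, 2, 15, 5, 14, 13]= (2 10 16 5 9 12 6 18 13 17 14)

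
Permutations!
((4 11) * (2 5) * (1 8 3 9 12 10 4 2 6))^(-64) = (1 3 12 4 2 6 8 9 10 11 5) = [0, 3, 6, 12, 2, 1, 8, 7, 9, 10, 11, 5, 4]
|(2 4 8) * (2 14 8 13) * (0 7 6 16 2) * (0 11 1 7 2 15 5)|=|(0 2 4 13 11 1 7 6 16 15 5)(8 14)|=22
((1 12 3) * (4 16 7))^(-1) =(1 3 12)(4 7 16) =[0, 3, 2, 12, 7, 5, 6, 16, 8, 9, 10, 11, 1, 13, 14, 15, 4]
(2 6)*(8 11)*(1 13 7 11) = (1 13 7 11 8)(2 6) = [0, 13, 6, 3, 4, 5, 2, 11, 1, 9, 10, 8, 12, 7]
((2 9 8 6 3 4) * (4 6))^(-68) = (9) = [0, 1, 2, 3, 4, 5, 6, 7, 8, 9]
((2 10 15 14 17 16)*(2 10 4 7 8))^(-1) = [0, 1, 8, 3, 2, 5, 6, 4, 7, 9, 16, 11, 12, 13, 15, 10, 17, 14] = (2 8 7 4)(10 16 17 14 15)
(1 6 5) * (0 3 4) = (0 3 4)(1 6 5) = [3, 6, 2, 4, 0, 1, 5]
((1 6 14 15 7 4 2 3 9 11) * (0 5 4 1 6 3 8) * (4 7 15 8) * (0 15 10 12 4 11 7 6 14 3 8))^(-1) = (0 14 11 2 4 12 10 15 8 1 7 9 3 6 5) = [14, 7, 4, 6, 12, 0, 5, 9, 1, 3, 15, 2, 10, 13, 11, 8]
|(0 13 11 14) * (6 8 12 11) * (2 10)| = 14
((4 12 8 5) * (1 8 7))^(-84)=[0, 1, 2, 3, 4, 5, 6, 7, 8, 9, 10, 11, 12]=(12)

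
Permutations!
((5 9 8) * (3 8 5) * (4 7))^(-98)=[0, 1, 2, 3, 4, 5, 6, 7, 8, 9]=(9)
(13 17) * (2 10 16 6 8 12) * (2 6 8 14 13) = (2 10 16 8 12 6 14 13 17) = [0, 1, 10, 3, 4, 5, 14, 7, 12, 9, 16, 11, 6, 17, 13, 15, 8, 2]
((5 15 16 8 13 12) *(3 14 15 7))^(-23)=(3 8 7 16 5 15 12 14 13)=[0, 1, 2, 8, 4, 15, 6, 16, 7, 9, 10, 11, 14, 3, 13, 12, 5]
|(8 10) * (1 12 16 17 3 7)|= |(1 12 16 17 3 7)(8 10)|= 6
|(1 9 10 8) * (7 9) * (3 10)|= |(1 7 9 3 10 8)|= 6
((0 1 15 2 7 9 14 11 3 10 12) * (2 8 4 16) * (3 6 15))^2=[3, 10, 9, 12, 2, 5, 8, 14, 16, 11, 0, 15, 1, 13, 6, 4, 7]=(0 3 12 1 10)(2 9 11 15 4)(6 8 16 7 14)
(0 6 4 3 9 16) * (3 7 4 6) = (0 3 9 16)(4 7) = [3, 1, 2, 9, 7, 5, 6, 4, 8, 16, 10, 11, 12, 13, 14, 15, 0]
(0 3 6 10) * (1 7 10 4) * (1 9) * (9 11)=(0 3 6 4 11 9 1 7 10)=[3, 7, 2, 6, 11, 5, 4, 10, 8, 1, 0, 9]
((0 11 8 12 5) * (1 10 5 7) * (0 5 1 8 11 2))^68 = (7 12 8) = [0, 1, 2, 3, 4, 5, 6, 12, 7, 9, 10, 11, 8]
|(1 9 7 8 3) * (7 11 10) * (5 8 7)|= |(1 9 11 10 5 8 3)|= 7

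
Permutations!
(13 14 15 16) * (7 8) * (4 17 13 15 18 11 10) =(4 17 13 14 18 11 10)(7 8)(15 16) =[0, 1, 2, 3, 17, 5, 6, 8, 7, 9, 4, 10, 12, 14, 18, 16, 15, 13, 11]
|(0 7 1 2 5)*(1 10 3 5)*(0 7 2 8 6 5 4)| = 10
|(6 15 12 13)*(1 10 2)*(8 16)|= |(1 10 2)(6 15 12 13)(8 16)|= 12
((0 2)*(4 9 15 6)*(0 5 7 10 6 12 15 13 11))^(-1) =(0 11 13 9 4 6 10 7 5 2)(12 15) =[11, 1, 0, 3, 6, 2, 10, 5, 8, 4, 7, 13, 15, 9, 14, 12]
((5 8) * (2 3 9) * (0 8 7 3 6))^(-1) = (0 6 2 9 3 7 5 8) = [6, 1, 9, 7, 4, 8, 2, 5, 0, 3]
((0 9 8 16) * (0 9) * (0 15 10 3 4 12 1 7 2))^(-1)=(0 2 7 1 12 4 3 10 15)(8 9 16)=[2, 12, 7, 10, 3, 5, 6, 1, 9, 16, 15, 11, 4, 13, 14, 0, 8]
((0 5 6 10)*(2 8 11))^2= [6, 1, 11, 3, 4, 10, 0, 7, 2, 9, 5, 8]= (0 6)(2 11 8)(5 10)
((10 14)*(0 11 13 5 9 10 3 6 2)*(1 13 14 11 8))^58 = (0 6 14 10 5 1)(2 3 11 9 13 8) = [6, 0, 3, 11, 4, 1, 14, 7, 2, 13, 5, 9, 12, 8, 10]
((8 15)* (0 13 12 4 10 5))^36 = (15) = [0, 1, 2, 3, 4, 5, 6, 7, 8, 9, 10, 11, 12, 13, 14, 15]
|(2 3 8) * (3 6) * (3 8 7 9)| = |(2 6 8)(3 7 9)| = 3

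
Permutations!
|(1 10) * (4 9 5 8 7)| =|(1 10)(4 9 5 8 7)| =10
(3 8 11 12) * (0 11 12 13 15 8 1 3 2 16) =(0 11 13 15 8 12 2 16)(1 3) =[11, 3, 16, 1, 4, 5, 6, 7, 12, 9, 10, 13, 2, 15, 14, 8, 0]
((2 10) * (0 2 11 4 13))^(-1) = [13, 1, 0, 3, 11, 5, 6, 7, 8, 9, 2, 10, 12, 4] = (0 13 4 11 10 2)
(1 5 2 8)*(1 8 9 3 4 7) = (1 5 2 9 3 4 7) = [0, 5, 9, 4, 7, 2, 6, 1, 8, 3]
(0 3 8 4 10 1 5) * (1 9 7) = (0 3 8 4 10 9 7 1 5) = [3, 5, 2, 8, 10, 0, 6, 1, 4, 7, 9]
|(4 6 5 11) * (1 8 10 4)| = |(1 8 10 4 6 5 11)| = 7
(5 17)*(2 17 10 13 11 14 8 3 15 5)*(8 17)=[0, 1, 8, 15, 4, 10, 6, 7, 3, 9, 13, 14, 12, 11, 17, 5, 16, 2]=(2 8 3 15 5 10 13 11 14 17)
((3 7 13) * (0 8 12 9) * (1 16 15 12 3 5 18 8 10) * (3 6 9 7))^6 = (0 7 9 12 6 15 8 16 18 1 5 10 13) = [7, 5, 2, 3, 4, 10, 15, 9, 16, 12, 13, 11, 6, 0, 14, 8, 18, 17, 1]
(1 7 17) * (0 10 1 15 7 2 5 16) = (0 10 1 2 5 16)(7 17 15) = [10, 2, 5, 3, 4, 16, 6, 17, 8, 9, 1, 11, 12, 13, 14, 7, 0, 15]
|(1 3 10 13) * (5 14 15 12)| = |(1 3 10 13)(5 14 15 12)| = 4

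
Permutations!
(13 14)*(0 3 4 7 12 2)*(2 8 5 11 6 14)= (0 3 4 7 12 8 5 11 6 14 13 2)= [3, 1, 0, 4, 7, 11, 14, 12, 5, 9, 10, 6, 8, 2, 13]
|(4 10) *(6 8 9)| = 6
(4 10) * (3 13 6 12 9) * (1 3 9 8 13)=[0, 3, 2, 1, 10, 5, 12, 7, 13, 9, 4, 11, 8, 6]=(1 3)(4 10)(6 12 8 13)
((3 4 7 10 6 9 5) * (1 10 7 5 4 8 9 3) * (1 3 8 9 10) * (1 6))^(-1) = (1 10 8 6)(3 5 4 9) = [0, 10, 2, 5, 9, 4, 1, 7, 6, 3, 8]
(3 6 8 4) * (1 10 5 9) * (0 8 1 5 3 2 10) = [8, 0, 10, 6, 2, 9, 1, 7, 4, 5, 3] = (0 8 4 2 10 3 6 1)(5 9)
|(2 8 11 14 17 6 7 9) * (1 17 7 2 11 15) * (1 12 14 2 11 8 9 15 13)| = 8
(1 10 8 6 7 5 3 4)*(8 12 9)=(1 10 12 9 8 6 7 5 3 4)=[0, 10, 2, 4, 1, 3, 7, 5, 6, 8, 12, 11, 9]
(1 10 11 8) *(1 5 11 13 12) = (1 10 13 12)(5 11 8) = [0, 10, 2, 3, 4, 11, 6, 7, 5, 9, 13, 8, 1, 12]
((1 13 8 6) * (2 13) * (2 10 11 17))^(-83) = (1 13 11 6 2 10 8 17) = [0, 13, 10, 3, 4, 5, 2, 7, 17, 9, 8, 6, 12, 11, 14, 15, 16, 1]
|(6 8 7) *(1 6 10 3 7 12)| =12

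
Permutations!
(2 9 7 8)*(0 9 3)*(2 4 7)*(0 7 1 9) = (1 9 2 3 7 8 4) = [0, 9, 3, 7, 1, 5, 6, 8, 4, 2]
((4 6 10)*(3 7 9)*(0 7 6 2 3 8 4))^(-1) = (0 10 6 3 2 4 8 9 7) = [10, 1, 4, 2, 8, 5, 3, 0, 9, 7, 6]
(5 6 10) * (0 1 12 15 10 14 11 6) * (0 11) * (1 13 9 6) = (0 13 9 6 14)(1 12 15 10 5 11) = [13, 12, 2, 3, 4, 11, 14, 7, 8, 6, 5, 1, 15, 9, 0, 10]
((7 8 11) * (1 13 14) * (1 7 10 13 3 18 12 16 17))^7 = [0, 3, 2, 18, 4, 5, 6, 8, 11, 9, 13, 10, 16, 14, 7, 15, 17, 1, 12] = (1 3 18 12 16 17)(7 8 11 10 13 14)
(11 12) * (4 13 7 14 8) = (4 13 7 14 8)(11 12) = [0, 1, 2, 3, 13, 5, 6, 14, 4, 9, 10, 12, 11, 7, 8]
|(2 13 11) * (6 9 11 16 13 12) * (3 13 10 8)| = |(2 12 6 9 11)(3 13 16 10 8)| = 5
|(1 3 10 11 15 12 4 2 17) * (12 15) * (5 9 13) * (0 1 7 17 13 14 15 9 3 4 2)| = |(0 1 4)(2 13 5 3 10 11 12)(7 17)(9 14 15)| = 42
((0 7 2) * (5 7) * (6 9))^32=(9)=[0, 1, 2, 3, 4, 5, 6, 7, 8, 9]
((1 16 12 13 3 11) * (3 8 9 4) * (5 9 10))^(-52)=[0, 13, 2, 16, 1, 3, 6, 7, 9, 11, 4, 12, 10, 5, 14, 15, 8]=(1 13 5 3 16 8 9 11 12 10 4)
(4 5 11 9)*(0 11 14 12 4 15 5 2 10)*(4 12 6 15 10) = [11, 1, 4, 3, 2, 14, 15, 7, 8, 10, 0, 9, 12, 13, 6, 5] = (0 11 9 10)(2 4)(5 14 6 15)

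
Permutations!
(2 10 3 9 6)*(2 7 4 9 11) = (2 10 3 11)(4 9 6 7) = [0, 1, 10, 11, 9, 5, 7, 4, 8, 6, 3, 2]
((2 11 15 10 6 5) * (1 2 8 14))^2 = [0, 11, 15, 3, 4, 14, 8, 7, 1, 9, 5, 10, 12, 13, 2, 6] = (1 11 10 5 14 2 15 6 8)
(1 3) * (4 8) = (1 3)(4 8) = [0, 3, 2, 1, 8, 5, 6, 7, 4]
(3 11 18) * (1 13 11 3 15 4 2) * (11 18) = (1 13 18 15 4 2) = [0, 13, 1, 3, 2, 5, 6, 7, 8, 9, 10, 11, 12, 18, 14, 4, 16, 17, 15]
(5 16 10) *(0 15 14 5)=(0 15 14 5 16 10)=[15, 1, 2, 3, 4, 16, 6, 7, 8, 9, 0, 11, 12, 13, 5, 14, 10]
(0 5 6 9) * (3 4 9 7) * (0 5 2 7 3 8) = (0 2 7 8)(3 4 9 5 6) = [2, 1, 7, 4, 9, 6, 3, 8, 0, 5]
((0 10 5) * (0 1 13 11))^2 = (0 5 13)(1 11 10) = [5, 11, 2, 3, 4, 13, 6, 7, 8, 9, 1, 10, 12, 0]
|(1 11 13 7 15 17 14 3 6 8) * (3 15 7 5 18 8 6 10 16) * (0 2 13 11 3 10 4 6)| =30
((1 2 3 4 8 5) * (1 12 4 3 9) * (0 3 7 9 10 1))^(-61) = [9, 10, 1, 0, 12, 8, 6, 3, 4, 7, 2, 11, 5] = (0 9 7 3)(1 10 2)(4 12 5 8)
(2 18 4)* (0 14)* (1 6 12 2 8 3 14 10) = (0 10 1 6 12 2 18 4 8 3 14) = [10, 6, 18, 14, 8, 5, 12, 7, 3, 9, 1, 11, 2, 13, 0, 15, 16, 17, 4]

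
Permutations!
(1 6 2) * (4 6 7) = [0, 7, 1, 3, 6, 5, 2, 4] = (1 7 4 6 2)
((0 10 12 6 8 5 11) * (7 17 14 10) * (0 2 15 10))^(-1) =(0 14 17 7)(2 11 5 8 6 12 10 15) =[14, 1, 11, 3, 4, 8, 12, 0, 6, 9, 15, 5, 10, 13, 17, 2, 16, 7]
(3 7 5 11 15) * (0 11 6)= (0 11 15 3 7 5 6)= [11, 1, 2, 7, 4, 6, 0, 5, 8, 9, 10, 15, 12, 13, 14, 3]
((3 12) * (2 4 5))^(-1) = (2 5 4)(3 12) = [0, 1, 5, 12, 2, 4, 6, 7, 8, 9, 10, 11, 3]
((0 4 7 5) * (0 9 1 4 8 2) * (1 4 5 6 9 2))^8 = (9)(0 5 8 2 1) = [5, 0, 1, 3, 4, 8, 6, 7, 2, 9]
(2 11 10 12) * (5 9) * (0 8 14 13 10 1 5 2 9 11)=[8, 5, 0, 3, 4, 11, 6, 7, 14, 2, 12, 1, 9, 10, 13]=(0 8 14 13 10 12 9 2)(1 5 11)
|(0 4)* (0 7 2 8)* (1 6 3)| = 15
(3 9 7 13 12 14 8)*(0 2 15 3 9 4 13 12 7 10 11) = [2, 1, 15, 4, 13, 5, 6, 12, 9, 10, 11, 0, 14, 7, 8, 3] = (0 2 15 3 4 13 7 12 14 8 9 10 11)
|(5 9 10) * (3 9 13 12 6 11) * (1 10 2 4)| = |(1 10 5 13 12 6 11 3 9 2 4)| = 11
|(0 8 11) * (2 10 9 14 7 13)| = |(0 8 11)(2 10 9 14 7 13)| = 6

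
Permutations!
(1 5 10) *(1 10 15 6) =(1 5 15 6) =[0, 5, 2, 3, 4, 15, 1, 7, 8, 9, 10, 11, 12, 13, 14, 6]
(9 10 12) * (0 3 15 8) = (0 3 15 8)(9 10 12) = [3, 1, 2, 15, 4, 5, 6, 7, 0, 10, 12, 11, 9, 13, 14, 8]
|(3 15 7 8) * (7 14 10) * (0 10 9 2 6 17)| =|(0 10 7 8 3 15 14 9 2 6 17)| =11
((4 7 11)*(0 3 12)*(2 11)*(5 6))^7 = (0 3 12)(2 7 4 11)(5 6) = [3, 1, 7, 12, 11, 6, 5, 4, 8, 9, 10, 2, 0]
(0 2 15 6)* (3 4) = (0 2 15 6)(3 4) = [2, 1, 15, 4, 3, 5, 0, 7, 8, 9, 10, 11, 12, 13, 14, 6]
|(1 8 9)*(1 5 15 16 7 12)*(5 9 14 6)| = |(1 8 14 6 5 15 16 7 12)| = 9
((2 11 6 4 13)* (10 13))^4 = (2 10 6)(4 11 13) = [0, 1, 10, 3, 11, 5, 2, 7, 8, 9, 6, 13, 12, 4]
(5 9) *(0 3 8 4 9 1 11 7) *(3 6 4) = [6, 11, 2, 8, 9, 1, 4, 0, 3, 5, 10, 7] = (0 6 4 9 5 1 11 7)(3 8)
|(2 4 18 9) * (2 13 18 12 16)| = 12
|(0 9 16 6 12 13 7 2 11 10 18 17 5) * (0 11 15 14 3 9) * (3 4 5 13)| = 55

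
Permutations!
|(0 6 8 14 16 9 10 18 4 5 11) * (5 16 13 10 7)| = 13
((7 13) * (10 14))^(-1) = (7 13)(10 14) = [0, 1, 2, 3, 4, 5, 6, 13, 8, 9, 14, 11, 12, 7, 10]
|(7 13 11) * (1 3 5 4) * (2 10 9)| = 12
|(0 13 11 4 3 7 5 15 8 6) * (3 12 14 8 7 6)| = |(0 13 11 4 12 14 8 3 6)(5 15 7)| = 9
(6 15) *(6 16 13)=(6 15 16 13)=[0, 1, 2, 3, 4, 5, 15, 7, 8, 9, 10, 11, 12, 6, 14, 16, 13]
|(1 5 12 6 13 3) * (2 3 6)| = 10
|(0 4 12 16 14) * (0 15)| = |(0 4 12 16 14 15)| = 6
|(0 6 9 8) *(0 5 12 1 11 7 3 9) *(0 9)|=10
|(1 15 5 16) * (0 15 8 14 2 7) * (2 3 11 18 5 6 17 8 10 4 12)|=17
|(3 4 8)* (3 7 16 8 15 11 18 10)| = |(3 4 15 11 18 10)(7 16 8)| = 6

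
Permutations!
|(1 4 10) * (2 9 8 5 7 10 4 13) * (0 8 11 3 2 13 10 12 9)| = 18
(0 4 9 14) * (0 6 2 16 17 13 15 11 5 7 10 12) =[4, 1, 16, 3, 9, 7, 2, 10, 8, 14, 12, 5, 0, 15, 6, 11, 17, 13] =(0 4 9 14 6 2 16 17 13 15 11 5 7 10 12)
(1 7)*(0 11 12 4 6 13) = (0 11 12 4 6 13)(1 7) = [11, 7, 2, 3, 6, 5, 13, 1, 8, 9, 10, 12, 4, 0]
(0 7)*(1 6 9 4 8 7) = [1, 6, 2, 3, 8, 5, 9, 0, 7, 4] = (0 1 6 9 4 8 7)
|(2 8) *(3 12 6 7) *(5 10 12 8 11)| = |(2 11 5 10 12 6 7 3 8)| = 9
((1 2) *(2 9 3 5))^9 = (1 2 5 3 9) = [0, 2, 5, 9, 4, 3, 6, 7, 8, 1]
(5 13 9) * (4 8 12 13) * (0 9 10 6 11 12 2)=(0 9 5 4 8 2)(6 11 12 13 10)=[9, 1, 0, 3, 8, 4, 11, 7, 2, 5, 6, 12, 13, 10]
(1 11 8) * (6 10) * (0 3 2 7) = (0 3 2 7)(1 11 8)(6 10) = [3, 11, 7, 2, 4, 5, 10, 0, 1, 9, 6, 8]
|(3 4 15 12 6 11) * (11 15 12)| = 6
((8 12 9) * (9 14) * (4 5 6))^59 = (4 6 5)(8 9 14 12) = [0, 1, 2, 3, 6, 4, 5, 7, 9, 14, 10, 11, 8, 13, 12]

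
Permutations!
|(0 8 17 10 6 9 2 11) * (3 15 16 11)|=11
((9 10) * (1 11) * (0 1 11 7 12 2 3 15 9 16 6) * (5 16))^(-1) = (0 6 16 5 10 9 15 3 2 12 7 1) = [6, 0, 12, 2, 4, 10, 16, 1, 8, 15, 9, 11, 7, 13, 14, 3, 5]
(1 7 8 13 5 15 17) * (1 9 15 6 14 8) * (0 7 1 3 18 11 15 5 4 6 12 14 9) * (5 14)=(0 7 3 18 11 15 17)(4 6 9 14 8 13)(5 12)=[7, 1, 2, 18, 6, 12, 9, 3, 13, 14, 10, 15, 5, 4, 8, 17, 16, 0, 11]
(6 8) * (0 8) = (0 8 6) = [8, 1, 2, 3, 4, 5, 0, 7, 6]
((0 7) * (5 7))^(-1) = (0 7 5) = [7, 1, 2, 3, 4, 0, 6, 5]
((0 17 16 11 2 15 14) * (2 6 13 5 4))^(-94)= (0 13 14 6 15 11 2 16 4 17 5)= [13, 1, 16, 3, 17, 0, 15, 7, 8, 9, 10, 2, 12, 14, 6, 11, 4, 5]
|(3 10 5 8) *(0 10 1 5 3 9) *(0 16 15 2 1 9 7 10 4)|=|(0 4)(1 5 8 7 10 3 9 16 15 2)|=10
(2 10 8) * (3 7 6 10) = (2 3 7 6 10 8) = [0, 1, 3, 7, 4, 5, 10, 6, 2, 9, 8]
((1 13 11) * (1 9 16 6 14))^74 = [0, 16, 2, 3, 4, 5, 11, 7, 8, 1, 10, 14, 12, 6, 9, 15, 13] = (1 16 13 6 11 14 9)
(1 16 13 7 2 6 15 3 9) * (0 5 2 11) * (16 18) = (0 5 2 6 15 3 9 1 18 16 13 7 11) = [5, 18, 6, 9, 4, 2, 15, 11, 8, 1, 10, 0, 12, 7, 14, 3, 13, 17, 16]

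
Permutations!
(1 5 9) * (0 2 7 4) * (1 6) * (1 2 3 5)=[3, 1, 7, 5, 0, 9, 2, 4, 8, 6]=(0 3 5 9 6 2 7 4)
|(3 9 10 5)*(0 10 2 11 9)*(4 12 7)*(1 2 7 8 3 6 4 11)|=24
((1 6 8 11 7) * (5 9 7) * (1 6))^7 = [0, 1, 2, 3, 4, 9, 8, 6, 11, 7, 10, 5] = (5 9 7 6 8 11)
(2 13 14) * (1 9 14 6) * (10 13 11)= (1 9 14 2 11 10 13 6)= [0, 9, 11, 3, 4, 5, 1, 7, 8, 14, 13, 10, 12, 6, 2]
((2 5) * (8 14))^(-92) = [0, 1, 2, 3, 4, 5, 6, 7, 8, 9, 10, 11, 12, 13, 14] = (14)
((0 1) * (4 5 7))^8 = (4 7 5) = [0, 1, 2, 3, 7, 4, 6, 5]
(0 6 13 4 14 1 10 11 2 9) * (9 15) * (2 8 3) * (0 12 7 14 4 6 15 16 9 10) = (0 15 10 11 8 3 2 16 9 12 7 14 1)(6 13) = [15, 0, 16, 2, 4, 5, 13, 14, 3, 12, 11, 8, 7, 6, 1, 10, 9]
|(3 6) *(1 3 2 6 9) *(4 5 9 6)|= 7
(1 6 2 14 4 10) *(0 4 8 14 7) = (0 4 10 1 6 2 7)(8 14) = [4, 6, 7, 3, 10, 5, 2, 0, 14, 9, 1, 11, 12, 13, 8]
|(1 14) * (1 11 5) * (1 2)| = |(1 14 11 5 2)| = 5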